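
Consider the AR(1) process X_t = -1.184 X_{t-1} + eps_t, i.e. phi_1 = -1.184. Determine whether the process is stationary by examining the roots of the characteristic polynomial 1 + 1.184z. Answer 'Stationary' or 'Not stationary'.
\text{Not stationary}

The AR(p) characteristic polynomial is P(z) = 1 + 1.184z.
Stationarity requires all roots to lie outside the unit circle, i.e. |z| > 1 for every root.
This is linear in z: 1 + (1.184) z = 0  =>  z = -1/(1.184) = -0.844595,  |z| = 0.844595.
Moduli of all roots: 0.8446.
All moduli strictly greater than 1? No.
Verdict: Not stationary.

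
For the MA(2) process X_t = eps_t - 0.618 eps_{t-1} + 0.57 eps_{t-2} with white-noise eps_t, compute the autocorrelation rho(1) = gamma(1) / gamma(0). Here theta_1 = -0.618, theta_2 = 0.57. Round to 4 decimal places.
\rho(1) = -0.5685

For an MA(q) process with theta_0 = 1, the autocovariance is
  gamma(k) = sigma^2 * sum_{i=0..q-k} theta_i * theta_{i+k},
and rho(k) = gamma(k) / gamma(0). Sigma^2 cancels.
  numerator   = (1)*(-0.618) + (-0.618)*(0.57) = -0.97026.
  denominator = (1)^2 + (-0.618)^2 + (0.57)^2 = 1.706824.
  rho(1) = -0.97026 / 1.706824 = -0.5685.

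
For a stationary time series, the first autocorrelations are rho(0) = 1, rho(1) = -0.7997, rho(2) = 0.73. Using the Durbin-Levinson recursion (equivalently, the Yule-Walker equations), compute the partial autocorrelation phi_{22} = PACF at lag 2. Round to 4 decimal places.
\phi_{22} = 0.2510

The PACF at lag k is phi_{kk}, the last component of the solution
to the Yule-Walker system G_k phi = r_k where
  (G_k)_{ij} = rho(|i - j|), (r_k)_i = rho(i), i,j = 1..k.
Equivalently, Durbin-Levinson gives phi_{kk} iteratively:
  phi_{11} = rho(1)
  phi_{kk} = [rho(k) - sum_{j=1..k-1} phi_{k-1,j} rho(k-j)]
            / [1 - sum_{j=1..k-1} phi_{k-1,j} rho(j)],
  phi_{k,j} = phi_{k-1,j} - phi_{kk} phi_{k-1,k-j},  j = 1..k-1.
Step k = 1:
  phi_11 = rho(1) = -0.7997.
Step k = 2:
  phi_22 = [rho(2) - phi_11 rho(1)] / [1 - phi_11 rho(1)] = [0.73 - (-0.7997)(-0.7997)] / [1 - (-0.7997)(-0.7997)]
         = 0.09047991 / 0.36047991 = 0.251.
Therefore phi_{22} = 0.2510.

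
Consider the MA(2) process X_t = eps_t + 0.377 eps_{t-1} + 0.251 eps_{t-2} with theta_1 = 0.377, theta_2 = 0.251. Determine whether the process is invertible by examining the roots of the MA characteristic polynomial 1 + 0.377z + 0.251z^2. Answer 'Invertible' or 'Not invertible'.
\text{Invertible}

The MA(q) characteristic polynomial is P(z) = 1 + 0.377z + 0.251z^2.
Invertibility requires all roots to lie outside the unit circle, i.e. |z| > 1 for every root.
Set 1 + (0.377) z + (0.251) z^2 = 0, i.e. a z^2 + b z + c = 0 with a = 0.251, b = 0.377, c = 1.
Discriminant D = b^2 - 4ac = (0.377)^2 - 4*(0.251)*1 = 0.142129 - (1.004) = -0.861871.
D < 0, so the roots are the complex-conjugate pair z = (-b +/- i sqrt(-D)) / (2a) = -0.751 +/- 1.8493i.
For a conjugate pair |z|^2 = z * conj(z) = (product of roots) = c/a = 1/(0.251) = 3.984064, so |z| = sqrt(3.984064) = 1.996 for both roots.
Moduli of all roots: 1.9960, 1.9960.
All moduli strictly greater than 1? Yes.
Verdict: Invertible.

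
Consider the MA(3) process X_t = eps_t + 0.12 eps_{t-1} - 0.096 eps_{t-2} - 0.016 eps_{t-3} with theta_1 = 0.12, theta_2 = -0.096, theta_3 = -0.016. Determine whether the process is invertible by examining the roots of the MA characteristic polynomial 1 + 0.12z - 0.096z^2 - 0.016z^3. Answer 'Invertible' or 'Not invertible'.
\text{Invertible}

The MA(q) characteristic polynomial is P(z) = 1 + 0.12z - 0.096z^2 - 0.016z^3.
Invertibility requires all roots to lie outside the unit circle, i.e. |z| > 1 for every root.
Degree 3: look for a simple real root z0 first, then factor out (1 - z/z0) and solve the remaining quadratic.
Testing z0 = -5: P(-5) = 1 + (0.12)(-5) + (-0.096)(-5)^2 + (-0.016)(-5)^3
  = 1 + (-0.6) + (-2.4) + (2) = 0.  So z_0 = -5 is a root, |z_0| = 5.
Divide out the factor (1 + 0.2 z) = (1 - z/z0) (since 1/z0 = -0.2):
  P(z) = (1 + 0.2 z)(1 + (-0.08) z + (-0.08) z^2)
  [check: z-coef -0.08 - (-0.2) = 0.12; z^2-coef -0.08 - (-0.2)(-0.08) = -0.096; z^3-coef -(-0.2)(-0.08) = -0.016.]
Remaining roots from the quadratic factor 1 + (-0.08) z + (-0.08) z^2:
  Set 1 + (-0.08) z + (-0.08) z^2 = 0, i.e. a z^2 + b z + c = 0 with a = -0.08, b = -0.08, c = 1.
  Discriminant D = b^2 - 4ac = (-0.08)^2 - 4*(-0.08)*1 = 0.0064 - (-0.32) = 0.3264.
  D >= 0, so the roots are real: z = (-b +/- sqrt(D)) / (2a) = (0.08 +/- 0.571314) / (-0.16).
    z_1 = (0.08 + 0.571314) / (-0.16) = -4.0707,   |z_1| = 4.0707.
    z_2 = (0.08 - 0.571314) / (-0.16) = 3.0707,   |z_2| = 3.0707.
Moduli of all roots: 5.0000, 4.0707, 3.0707.
All moduli strictly greater than 1? Yes.
Verdict: Invertible.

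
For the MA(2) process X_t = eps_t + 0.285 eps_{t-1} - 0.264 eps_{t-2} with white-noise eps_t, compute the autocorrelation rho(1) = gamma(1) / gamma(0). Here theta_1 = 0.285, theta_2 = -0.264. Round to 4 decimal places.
\rho(1) = 0.1823

For an MA(q) process with theta_0 = 1, the autocovariance is
  gamma(k) = sigma^2 * sum_{i=0..q-k} theta_i * theta_{i+k},
and rho(k) = gamma(k) / gamma(0). Sigma^2 cancels.
  numerator   = (1)*(0.285) + (0.285)*(-0.264) = 0.20976.
  denominator = (1)^2 + (0.285)^2 + (-0.264)^2 = 1.150921.
  rho(1) = 0.20976 / 1.150921 = 0.1823.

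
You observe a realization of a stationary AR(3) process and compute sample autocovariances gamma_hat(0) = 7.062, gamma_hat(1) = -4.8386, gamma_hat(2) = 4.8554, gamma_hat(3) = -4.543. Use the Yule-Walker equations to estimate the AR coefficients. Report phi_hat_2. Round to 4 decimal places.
\hat\phi_{2} = 0.3340

The Yule-Walker equations for an AR(p) process read, in matrix form,
  Gamma_p phi = r_p,   with   (Gamma_p)_{ij} = gamma(|i - j|),
                       (r_p)_i = gamma(i),   i,j = 1..p.
Substitute the sample gammas (Toeplitz matrix and right-hand side of size 3):
  Gamma_p = [[7.062, -4.8386, 4.8554], [-4.8386, 7.062, -4.8386], [4.8554, -4.8386, 7.062]]
  r_p     = [-4.8386, 4.8554, -4.543]
Written out (R1..R3):
  (R1) 7.062 phi_1 - 4.8386 phi_2 + 4.8554 phi_3 = -4.8386
  (R2) -4.8386 phi_1 + 7.062 phi_2 - 4.8386 phi_3 = 4.8554
  (R3) 4.8554 phi_1 - 4.8386 phi_2 + 7.062 phi_3 = -4.543
Gaussian elimination:
  R2 <- R2 - (-4.8386/7.062) R1 = R2 - (-0.68516) R1:  3.746785 phi_2 - 1.511874 phi_3 = 1.540185
  R3 <- R3 - (4.8554/7.062) R1 = R3 - (0.687539) R1:  -1.511874 phi_2 + 3.723723 phi_3 = -1.216274
  R3 <- R3 - (-1.511874/3.746785) R2 = R3 - (-0.403512) R2:  3.113664 phi_3 = -0.59479
Back-substitution:
  phi_hat_3 = -0.59479 / 3.113664 = -0.191026
  phi_hat_2 = (1.540185 - (-1.511874)(-0.191026)) / 3.746785 = 0.333987
  phi_hat_1 = (-4.8386 - (-4.8386)(0.333987) - (4.8554)(-0.191026)) / 7.062 = -0.324988
So phi_hat = [-0.3250, 0.3340, -0.1910].
Therefore phi_hat_2 = 0.3340.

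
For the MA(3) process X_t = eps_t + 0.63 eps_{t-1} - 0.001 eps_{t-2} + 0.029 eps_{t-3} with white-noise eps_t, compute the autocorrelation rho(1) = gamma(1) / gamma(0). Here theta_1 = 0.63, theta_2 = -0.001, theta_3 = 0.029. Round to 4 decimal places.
\rho(1) = 0.4503

For an MA(q) process with theta_0 = 1, the autocovariance is
  gamma(k) = sigma^2 * sum_{i=0..q-k} theta_i * theta_{i+k},
and rho(k) = gamma(k) / gamma(0). Sigma^2 cancels.
  numerator   = (1)*(0.63) + (0.63)*(-0.001) + (-0.001)*(0.029) = 0.629341.
  denominator = (1)^2 + (0.63)^2 + (-0.001)^2 + (0.029)^2 = 1.397742.
  rho(1) = 0.629341 / 1.397742 = 0.4503.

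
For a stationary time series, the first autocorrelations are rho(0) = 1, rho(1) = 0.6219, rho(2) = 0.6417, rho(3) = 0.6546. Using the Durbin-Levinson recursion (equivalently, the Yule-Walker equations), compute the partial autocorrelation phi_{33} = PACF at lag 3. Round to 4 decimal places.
\phi_{33} = 0.3211

The PACF at lag k is phi_{kk}, the last component of the solution
to the Yule-Walker system G_k phi = r_k where
  (G_k)_{ij} = rho(|i - j|), (r_k)_i = rho(i), i,j = 1..k.
Equivalently, Durbin-Levinson gives phi_{kk} iteratively:
  phi_{11} = rho(1)
  phi_{kk} = [rho(k) - sum_{j=1..k-1} phi_{k-1,j} rho(k-j)]
            / [1 - sum_{j=1..k-1} phi_{k-1,j} rho(j)],
  phi_{k,j} = phi_{k-1,j} - phi_{kk} phi_{k-1,k-j},  j = 1..k-1.
Step k = 1:
  phi_11 = rho(1) = 0.6219.
Step k = 2:
  phi_22 = [rho(2) - phi_11 rho(1)] / [1 - phi_11 rho(1)] = [0.6417 - (0.6219)(0.6219)] / [1 - (0.6219)(0.6219)]
         = 0.25494039 / 0.61324039 = 0.415727.
  Update: phi_21 = phi_11 - phi_22 phi_11 = 0.6219 - (0.415727)(0.6219) = 0.36336.
Step k = 3:
  phi_33 = [rho(3) - phi_21 rho(2) - phi_22 rho(1)] / [1 - phi_21 rho(1) - phi_22 rho(2)]
    numerator   = 0.6546 - (0.36336)(0.6417) - (0.415727)(0.6219) = 0.16289174
    denominator = 1 - (0.36336)(0.6219) - (0.415727)(0.6417) = 0.50725487
  phi_33 = 0.16289174 / 0.50725487 = 0.3211.
Therefore phi_{33} = 0.3211.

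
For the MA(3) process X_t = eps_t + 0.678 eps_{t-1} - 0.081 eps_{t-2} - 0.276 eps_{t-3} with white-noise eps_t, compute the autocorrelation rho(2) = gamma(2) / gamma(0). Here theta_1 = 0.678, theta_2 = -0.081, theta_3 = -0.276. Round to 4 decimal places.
\rho(2) = -0.1738

For an MA(q) process with theta_0 = 1, the autocovariance is
  gamma(k) = sigma^2 * sum_{i=0..q-k} theta_i * theta_{i+k},
and rho(k) = gamma(k) / gamma(0). Sigma^2 cancels.
  numerator   = (1)*(-0.081) + (0.678)*(-0.276) = -0.268128.
  denominator = (1)^2 + (0.678)^2 + (-0.081)^2 + (-0.276)^2 = 1.542421.
  rho(2) = -0.268128 / 1.542421 = -0.1738.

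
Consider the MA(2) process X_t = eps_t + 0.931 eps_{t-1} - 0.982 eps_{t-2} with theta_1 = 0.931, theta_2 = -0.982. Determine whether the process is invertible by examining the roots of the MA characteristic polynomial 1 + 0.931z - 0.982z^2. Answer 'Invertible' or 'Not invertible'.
\text{Not invertible}

The MA(q) characteristic polynomial is P(z) = 1 + 0.931z - 0.982z^2.
Invertibility requires all roots to lie outside the unit circle, i.e. |z| > 1 for every root.
Set 1 + (0.931) z + (-0.982) z^2 = 0, i.e. a z^2 + b z + c = 0 with a = -0.982, b = 0.931, c = 1.
Discriminant D = b^2 - 4ac = (0.931)^2 - 4*(-0.982)*1 = 0.866761 - (-3.928) = 4.794761.
D >= 0, so the roots are real: z = (-b +/- sqrt(D)) / (2a) = (-0.931 +/- 2.189694) / (-1.964).
  z_1 = (-0.931 + 2.189694) / (-1.964) = -0.6409,   |z_1| = 0.6409.
  z_2 = (-0.931 - 2.189694) / (-1.964) = 1.5889,   |z_2| = 1.5889.
Moduli of all roots: 0.6409, 1.5889.
All moduli strictly greater than 1? No.
Verdict: Not invertible.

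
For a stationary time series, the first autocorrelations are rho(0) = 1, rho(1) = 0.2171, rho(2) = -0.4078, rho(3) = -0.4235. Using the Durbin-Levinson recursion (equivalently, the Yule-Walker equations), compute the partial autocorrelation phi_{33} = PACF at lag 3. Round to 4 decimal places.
\phi_{33} = -0.2570

The PACF at lag k is phi_{kk}, the last component of the solution
to the Yule-Walker system G_k phi = r_k where
  (G_k)_{ij} = rho(|i - j|), (r_k)_i = rho(i), i,j = 1..k.
Equivalently, Durbin-Levinson gives phi_{kk} iteratively:
  phi_{11} = rho(1)
  phi_{kk} = [rho(k) - sum_{j=1..k-1} phi_{k-1,j} rho(k-j)]
            / [1 - sum_{j=1..k-1} phi_{k-1,j} rho(j)],
  phi_{k,j} = phi_{k-1,j} - phi_{kk} phi_{k-1,k-j},  j = 1..k-1.
Step k = 1:
  phi_11 = rho(1) = 0.2171.
Step k = 2:
  phi_22 = [rho(2) - phi_11 rho(1)] / [1 - phi_11 rho(1)] = [-0.4078 - (0.2171)(0.2171)] / [1 - (0.2171)(0.2171)]
         = -0.45493241 / 0.95286759 = -0.477435.
  Update: phi_21 = phi_11 - phi_22 phi_11 = 0.2171 - (-0.477435)(0.2171) = 0.320751.
Step k = 3:
  phi_33 = [rho(3) - phi_21 rho(2) - phi_22 rho(1)] / [1 - phi_21 rho(1) - phi_22 rho(2)]
    numerator   = -0.4235 - (0.320751)(-0.4078) - (-0.477435)(0.2171) = -0.18904652
    denominator = 1 - (0.320751)(0.2171) - (-0.477435)(-0.4078) = 0.7356669
  phi_33 = -0.18904652 / 0.7356669 = -0.257.
Therefore phi_{33} = -0.2570.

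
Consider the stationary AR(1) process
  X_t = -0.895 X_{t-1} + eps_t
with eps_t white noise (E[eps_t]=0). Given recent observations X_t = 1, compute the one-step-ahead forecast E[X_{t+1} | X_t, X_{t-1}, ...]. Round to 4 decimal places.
E[X_{t+1} \mid \mathcal F_t] = -0.8950

For an AR(p) model X_t = c + sum_i phi_i X_{t-i} + eps_t, the
one-step-ahead conditional mean is
  E[X_{t+1} | X_t, ...] = c + sum_i phi_i X_{t+1-i}.
Substitute known values:
  E[X_{t+1} | ...] = (-0.895) * (1)
                   = -0.8950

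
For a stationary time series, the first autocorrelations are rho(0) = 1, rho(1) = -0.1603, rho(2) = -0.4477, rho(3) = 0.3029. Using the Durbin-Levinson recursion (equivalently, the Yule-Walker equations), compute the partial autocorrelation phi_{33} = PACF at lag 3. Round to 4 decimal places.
\phi_{33} = 0.1590

The PACF at lag k is phi_{kk}, the last component of the solution
to the Yule-Walker system G_k phi = r_k where
  (G_k)_{ij} = rho(|i - j|), (r_k)_i = rho(i), i,j = 1..k.
Equivalently, Durbin-Levinson gives phi_{kk} iteratively:
  phi_{11} = rho(1)
  phi_{kk} = [rho(k) - sum_{j=1..k-1} phi_{k-1,j} rho(k-j)]
            / [1 - sum_{j=1..k-1} phi_{k-1,j} rho(j)],
  phi_{k,j} = phi_{k-1,j} - phi_{kk} phi_{k-1,k-j},  j = 1..k-1.
Step k = 1:
  phi_11 = rho(1) = -0.1603.
Step k = 2:
  phi_22 = [rho(2) - phi_11 rho(1)] / [1 - phi_11 rho(1)] = [-0.4477 - (-0.1603)(-0.1603)] / [1 - (-0.1603)(-0.1603)]
         = -0.47339609 / 0.97430391 = -0.485881.
  Update: phi_21 = phi_11 - phi_22 phi_11 = -0.1603 - (-0.485881)(-0.1603) = -0.238187.
Step k = 3:
  phi_33 = [rho(3) - phi_21 rho(2) - phi_22 rho(1)] / [1 - phi_21 rho(1) - phi_22 rho(2)]
    numerator   = 0.3029 - (-0.238187)(-0.4477) - (-0.485881)(-0.1603) = 0.118377
    denominator = 1 - (-0.238187)(-0.1603) - (-0.485881)(-0.4477) = 0.74428958
  phi_33 = 0.118377 / 0.74428958 = 0.159.
Therefore phi_{33} = 0.1590.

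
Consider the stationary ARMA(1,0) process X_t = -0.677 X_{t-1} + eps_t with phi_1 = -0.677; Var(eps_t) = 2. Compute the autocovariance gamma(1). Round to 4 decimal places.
\gamma(1) = -2.4997

Multiply the model equation by X_{t-k} and take expectations. With theta_0 = psi_0 = 1 and psi_j the MA(infinity) weights, this gives
  gamma(k) - sum_i phi_i gamma(k-i) = c_k,
  c_k = sigma^2 * sum_{j=k..q} theta_j psi_{j-k}   (c_k = 0 for k > q),
using gamma(-m) = gamma(m).
Pure AR (q = 0): c_0 = sigma^2 = 2, c_k = 0 for k >= 1.
Equations for k = 0 and k = 1 (AR order 1):
  gamma(0) = phi_1 gamma(1) + c_0
  gamma(1) = phi_1 gamma(0) + c_1
Substituting the second into the first: gamma(0) (1 - phi_1^2) = c_0 + phi_1 c_1, so
  gamma(0) = c_0 / (1 - phi_1^2) = 2 / (1 - (-0.677)^2) = 2 / 0.541671 = 3.692278.
  gamma(1) = phi_1 gamma(0) = (-0.677)(3.692278) = -2.499672.
Therefore gamma(1) = -2.4997 (to 4 decimal places).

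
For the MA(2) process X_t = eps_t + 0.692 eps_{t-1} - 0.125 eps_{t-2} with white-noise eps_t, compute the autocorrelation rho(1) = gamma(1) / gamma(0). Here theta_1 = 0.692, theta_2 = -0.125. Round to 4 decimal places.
\rho(1) = 0.4052

For an MA(q) process with theta_0 = 1, the autocovariance is
  gamma(k) = sigma^2 * sum_{i=0..q-k} theta_i * theta_{i+k},
and rho(k) = gamma(k) / gamma(0). Sigma^2 cancels.
  numerator   = (1)*(0.692) + (0.692)*(-0.125) = 0.6055.
  denominator = (1)^2 + (0.692)^2 + (-0.125)^2 = 1.494489.
  rho(1) = 0.6055 / 1.494489 = 0.4052.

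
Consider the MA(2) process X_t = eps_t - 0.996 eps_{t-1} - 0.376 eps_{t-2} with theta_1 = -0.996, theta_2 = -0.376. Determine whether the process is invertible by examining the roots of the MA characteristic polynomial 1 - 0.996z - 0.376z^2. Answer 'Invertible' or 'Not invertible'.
\text{Not invertible}

The MA(q) characteristic polynomial is P(z) = 1 - 0.996z - 0.376z^2.
Invertibility requires all roots to lie outside the unit circle, i.e. |z| > 1 for every root.
Set 1 + (-0.996) z + (-0.376) z^2 = 0, i.e. a z^2 + b z + c = 0 with a = -0.376, b = -0.996, c = 1.
Discriminant D = b^2 - 4ac = (-0.996)^2 - 4*(-0.376)*1 = 0.992016 - (-1.504) = 2.496016.
D >= 0, so the roots are real: z = (-b +/- sqrt(D)) / (2a) = (0.996 +/- 1.579878) / (-0.752).
  z_1 = (0.996 + 1.579878) / (-0.752) = -3.4254,   |z_1| = 3.4254.
  z_2 = (0.996 - 1.579878) / (-0.752) = 0.7764,   |z_2| = 0.7764.
Moduli of all roots: 3.4254, 0.7764.
All moduli strictly greater than 1? No.
Verdict: Not invertible.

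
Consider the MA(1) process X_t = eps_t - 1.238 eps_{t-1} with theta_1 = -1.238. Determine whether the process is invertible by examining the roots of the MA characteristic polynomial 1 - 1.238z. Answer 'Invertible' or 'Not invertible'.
\text{Not invertible}

The MA(q) characteristic polynomial is P(z) = 1 - 1.238z.
Invertibility requires all roots to lie outside the unit circle, i.e. |z| > 1 for every root.
This is linear in z: 1 + (-1.238) z = 0  =>  z = -1/(-1.238) = 0.807754,  |z| = 0.807754.
Moduli of all roots: 0.8078.
All moduli strictly greater than 1? No.
Verdict: Not invertible.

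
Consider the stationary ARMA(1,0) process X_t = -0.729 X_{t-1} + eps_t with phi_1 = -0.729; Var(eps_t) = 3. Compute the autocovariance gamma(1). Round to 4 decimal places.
\gamma(1) = -4.6675

Multiply the model equation by X_{t-k} and take expectations. With theta_0 = psi_0 = 1 and psi_j the MA(infinity) weights, this gives
  gamma(k) - sum_i phi_i gamma(k-i) = c_k,
  c_k = sigma^2 * sum_{j=k..q} theta_j psi_{j-k}   (c_k = 0 for k > q),
using gamma(-m) = gamma(m).
Pure AR (q = 0): c_0 = sigma^2 = 3, c_k = 0 for k >= 1.
Equations for k = 0 and k = 1 (AR order 1):
  gamma(0) = phi_1 gamma(1) + c_0
  gamma(1) = phi_1 gamma(0) + c_1
Substituting the second into the first: gamma(0) (1 - phi_1^2) = c_0 + phi_1 c_1, so
  gamma(0) = c_0 / (1 - phi_1^2) = 3 / (1 - (-0.729)^2) = 3 / 0.468559 = 6.402609.
  gamma(1) = phi_1 gamma(0) = (-0.729)(6.402609) = -4.667502.
Therefore gamma(1) = -4.6675 (to 4 decimal places).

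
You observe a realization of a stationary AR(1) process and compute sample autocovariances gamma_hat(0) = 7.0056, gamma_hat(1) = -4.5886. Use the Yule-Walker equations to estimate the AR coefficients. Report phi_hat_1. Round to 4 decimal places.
\hat\phi_{1} = -0.6550

The Yule-Walker equations for an AR(p) process read, in matrix form,
  Gamma_p phi = r_p,   with   (Gamma_p)_{ij} = gamma(|i - j|),
                       (r_p)_i = gamma(i),   i,j = 1..p.
Substitute the sample gammas (Toeplitz matrix and right-hand side of size 1):
  Gamma_p = [[7.0056]]
  r_p     = [-4.5886]
With p = 1 this is the single equation gamma(0) phi_1 = gamma(1):
  phi_hat_1 = gamma(1) / gamma(0) = -4.5886 / 7.0056 = -0.6550.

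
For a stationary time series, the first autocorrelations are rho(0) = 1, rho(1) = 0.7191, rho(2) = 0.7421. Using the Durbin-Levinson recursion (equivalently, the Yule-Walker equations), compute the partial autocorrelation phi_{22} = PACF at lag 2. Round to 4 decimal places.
\phi_{22} = 0.4659

The PACF at lag k is phi_{kk}, the last component of the solution
to the Yule-Walker system G_k phi = r_k where
  (G_k)_{ij} = rho(|i - j|), (r_k)_i = rho(i), i,j = 1..k.
Equivalently, Durbin-Levinson gives phi_{kk} iteratively:
  phi_{11} = rho(1)
  phi_{kk} = [rho(k) - sum_{j=1..k-1} phi_{k-1,j} rho(k-j)]
            / [1 - sum_{j=1..k-1} phi_{k-1,j} rho(j)],
  phi_{k,j} = phi_{k-1,j} - phi_{kk} phi_{k-1,k-j},  j = 1..k-1.
Step k = 1:
  phi_11 = rho(1) = 0.7191.
Step k = 2:
  phi_22 = [rho(2) - phi_11 rho(1)] / [1 - phi_11 rho(1)] = [0.7421 - (0.7191)(0.7191)] / [1 - (0.7191)(0.7191)]
         = 0.22499519 / 0.48289519 = 0.4659.
Therefore phi_{22} = 0.4659.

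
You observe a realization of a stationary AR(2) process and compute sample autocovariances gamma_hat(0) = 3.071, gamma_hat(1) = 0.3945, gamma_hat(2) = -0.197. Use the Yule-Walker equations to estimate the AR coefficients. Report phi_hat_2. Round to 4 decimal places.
\hat\phi_{2} = -0.0820

The Yule-Walker equations for an AR(p) process read, in matrix form,
  Gamma_p phi = r_p,   with   (Gamma_p)_{ij} = gamma(|i - j|),
                       (r_p)_i = gamma(i),   i,j = 1..p.
Substitute the sample gammas (Toeplitz matrix and right-hand side of size 2):
  Gamma_p = [[3.071, 0.3945], [0.3945, 3.071]]
  r_p     = [0.3945, -0.197]
Written out:
  3.071 phi_1 + 0.3945 phi_2 = 0.3945
  0.3945 phi_1 + 3.071 phi_2 = -0.197
Solve by Cramer's rule:
  det = gamma(0)^2 - gamma(1)^2 = (3.071)^2 - (0.3945)^2 = 9.431041 - 0.15563025 = 9.27541075
  phi_hat_1 = [gamma(1) gamma(0) - gamma(1) gamma(2)] / det = [(0.3945)(3.071) - (0.3945)(-0.197)] / 9.27541075 = 1.289226 / 9.27541075 = 0.139
  phi_hat_2 = [gamma(0) gamma(2) - gamma(1)^2] / det = [(3.071)(-0.197) - (0.3945)^2] / 9.27541075 = -0.76061725 / 9.27541075 = -0.082
So phi_hat = [0.1390, -0.0820].
Therefore phi_hat_2 = -0.0820.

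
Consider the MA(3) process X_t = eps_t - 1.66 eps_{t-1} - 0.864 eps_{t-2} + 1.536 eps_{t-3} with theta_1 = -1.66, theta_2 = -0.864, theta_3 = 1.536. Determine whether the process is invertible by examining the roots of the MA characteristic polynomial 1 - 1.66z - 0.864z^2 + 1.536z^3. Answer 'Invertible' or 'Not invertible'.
\text{Not invertible}

The MA(q) characteristic polynomial is P(z) = 1 - 1.66z - 0.864z^2 + 1.536z^3.
Invertibility requires all roots to lie outside the unit circle, i.e. |z| > 1 for every root.
Degree 3: look for a simple real root z0 first, then factor out (1 - z/z0) and solve the remaining quadratic.
Testing z0 = 0.625: P(0.625) = 1 + (-1.66)(0.625) + (-0.864)(0.625)^2 + (1.536)(0.625)^3
  = 1 + (-1.0375) + (-0.3375) + (0.375) = 0.  So z_0 = 0.625 is a root, |z_0| = 0.625.
Divide out the factor (1 - 1.6 z) = (1 - z/z0) (since 1/z0 = 1.6):
  P(z) = (1 - 1.6 z)(1 + (-0.06) z + (-0.96) z^2)
  [check: z-coef -0.06 - (1.6) = -1.66; z^2-coef -0.96 - (1.6)(-0.06) = -0.864; z^3-coef -(1.6)(-0.96) = 1.536.]
Remaining roots from the quadratic factor 1 + (-0.06) z + (-0.96) z^2:
  Set 1 + (-0.06) z + (-0.96) z^2 = 0, i.e. a z^2 + b z + c = 0 with a = -0.96, b = -0.06, c = 1.
  Discriminant D = b^2 - 4ac = (-0.06)^2 - 4*(-0.96)*1 = 0.0036 - (-3.84) = 3.8436.
  D >= 0, so the roots are real: z = (-b +/- sqrt(D)) / (2a) = (0.06 +/- 1.96051) / (-1.92).
    z_1 = (0.06 + 1.96051) / (-1.92) = -1.0523,   |z_1| = 1.0523.
    z_2 = (0.06 - 1.96051) / (-1.92) = 0.9898,   |z_2| = 0.9898.
Moduli of all roots: 0.6250, 1.0523, 0.9898.
All moduli strictly greater than 1? No.
Verdict: Not invertible.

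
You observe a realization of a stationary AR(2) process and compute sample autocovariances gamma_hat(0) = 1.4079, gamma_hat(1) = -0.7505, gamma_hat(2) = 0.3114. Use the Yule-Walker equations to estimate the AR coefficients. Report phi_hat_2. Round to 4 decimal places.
\hat\phi_{2} = -0.0880

The Yule-Walker equations for an AR(p) process read, in matrix form,
  Gamma_p phi = r_p,   with   (Gamma_p)_{ij} = gamma(|i - j|),
                       (r_p)_i = gamma(i),   i,j = 1..p.
Substitute the sample gammas (Toeplitz matrix and right-hand side of size 2):
  Gamma_p = [[1.4079, -0.7505], [-0.7505, 1.4079]]
  r_p     = [-0.7505, 0.3114]
Written out:
  1.4079 phi_1 - 0.7505 phi_2 = -0.7505
  -0.7505 phi_1 + 1.4079 phi_2 = 0.3114
Solve by Cramer's rule:
  det = gamma(0)^2 - gamma(1)^2 = (1.4079)^2 - (-0.7505)^2 = 1.98218241 - 0.56325025 = 1.41893216
  phi_hat_1 = [gamma(1) gamma(0) - gamma(1) gamma(2)] / det = [(-0.7505)(1.4079) - (-0.7505)(0.3114)] / 1.41893216 = -0.82292325 / 1.41893216 = -0.58
  phi_hat_2 = [gamma(0) gamma(2) - gamma(1)^2] / det = [(1.4079)(0.3114) - (-0.7505)^2] / 1.41893216 = -0.12483019 / 1.41893216 = -0.088
So phi_hat = [-0.5800, -0.0880].
Therefore phi_hat_2 = -0.0880.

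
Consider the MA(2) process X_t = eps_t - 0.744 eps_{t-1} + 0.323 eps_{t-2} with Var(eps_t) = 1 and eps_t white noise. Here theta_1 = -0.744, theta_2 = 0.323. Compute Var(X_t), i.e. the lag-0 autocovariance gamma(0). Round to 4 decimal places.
\gamma(0) = 1.6579

For an MA(q) process X_t = eps_t + sum_i theta_i eps_{t-i} with
Var(eps_t) = sigma^2, the variance is
  gamma(0) = sigma^2 * (1 + sum_i theta_i^2).
  sum_i theta_i^2 = (-0.744)^2 + (0.323)^2 = 0.553536 + 0.104329 = 0.657865.
  gamma(0) = 1 * (1 + 0.657865) = 1 * 1.657865 = 1.657865, which rounds to 1.6579.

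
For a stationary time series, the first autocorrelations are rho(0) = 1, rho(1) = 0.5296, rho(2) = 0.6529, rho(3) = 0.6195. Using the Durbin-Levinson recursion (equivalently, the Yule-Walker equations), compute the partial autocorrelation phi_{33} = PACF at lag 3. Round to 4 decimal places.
\phi_{33} = 0.3390

The PACF at lag k is phi_{kk}, the last component of the solution
to the Yule-Walker system G_k phi = r_k where
  (G_k)_{ij} = rho(|i - j|), (r_k)_i = rho(i), i,j = 1..k.
Equivalently, Durbin-Levinson gives phi_{kk} iteratively:
  phi_{11} = rho(1)
  phi_{kk} = [rho(k) - sum_{j=1..k-1} phi_{k-1,j} rho(k-j)]
            / [1 - sum_{j=1..k-1} phi_{k-1,j} rho(j)],
  phi_{k,j} = phi_{k-1,j} - phi_{kk} phi_{k-1,k-j},  j = 1..k-1.
Step k = 1:
  phi_11 = rho(1) = 0.5296.
Step k = 2:
  phi_22 = [rho(2) - phi_11 rho(1)] / [1 - phi_11 rho(1)] = [0.6529 - (0.5296)(0.5296)] / [1 - (0.5296)(0.5296)]
         = 0.37242384 / 0.71952384 = 0.517598.
  Update: phi_21 = phi_11 - phi_22 phi_11 = 0.5296 - (0.517598)(0.5296) = 0.25548.
Step k = 3:
  phi_33 = [rho(3) - phi_21 rho(2) - phi_22 rho(1)] / [1 - phi_21 rho(1) - phi_22 rho(2)]
    numerator   = 0.6195 - (0.25548)(0.6529) - (0.517598)(0.5296) = 0.17857721
    denominator = 1 - (0.25548)(0.5296) - (0.517598)(0.6529) = 0.52675814
  phi_33 = 0.17857721 / 0.52675814 = 0.339.
Therefore phi_{33} = 0.3390.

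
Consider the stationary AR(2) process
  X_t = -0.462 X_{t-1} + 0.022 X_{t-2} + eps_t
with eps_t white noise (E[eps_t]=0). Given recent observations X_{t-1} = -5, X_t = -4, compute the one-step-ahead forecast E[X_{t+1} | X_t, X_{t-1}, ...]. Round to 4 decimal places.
E[X_{t+1} \mid \mathcal F_t] = 1.7380

For an AR(p) model X_t = c + sum_i phi_i X_{t-i} + eps_t, the
one-step-ahead conditional mean is
  E[X_{t+1} | X_t, ...] = c + sum_i phi_i X_{t+1-i}.
Substitute known values:
  E[X_{t+1} | ...] = (-0.462) * (-4) + (0.022) * (-5)
                   = 1.7380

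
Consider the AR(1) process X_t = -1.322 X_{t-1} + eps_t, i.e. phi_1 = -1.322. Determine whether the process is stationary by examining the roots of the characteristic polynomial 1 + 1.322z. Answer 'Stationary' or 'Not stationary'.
\text{Not stationary}

The AR(p) characteristic polynomial is P(z) = 1 + 1.322z.
Stationarity requires all roots to lie outside the unit circle, i.e. |z| > 1 for every root.
This is linear in z: 1 + (1.322) z = 0  =>  z = -1/(1.322) = -0.75643,  |z| = 0.75643.
Moduli of all roots: 0.7564.
All moduli strictly greater than 1? No.
Verdict: Not stationary.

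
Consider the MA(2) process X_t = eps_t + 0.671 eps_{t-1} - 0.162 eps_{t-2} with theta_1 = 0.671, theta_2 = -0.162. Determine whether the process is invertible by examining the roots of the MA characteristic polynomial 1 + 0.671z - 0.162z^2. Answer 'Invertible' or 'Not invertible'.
\text{Invertible}

The MA(q) characteristic polynomial is P(z) = 1 + 0.671z - 0.162z^2.
Invertibility requires all roots to lie outside the unit circle, i.e. |z| > 1 for every root.
Set 1 + (0.671) z + (-0.162) z^2 = 0, i.e. a z^2 + b z + c = 0 with a = -0.162, b = 0.671, c = 1.
Discriminant D = b^2 - 4ac = (0.671)^2 - 4*(-0.162)*1 = 0.450241 - (-0.648) = 1.098241.
D >= 0, so the roots are real: z = (-b +/- sqrt(D)) / (2a) = (-0.671 +/- 1.04797) / (-0.324).
  z_1 = (-0.671 + 1.04797) / (-0.324) = -1.1635,   |z_1| = 1.1635.
  z_2 = (-0.671 - 1.04797) / (-0.324) = 5.3055,   |z_2| = 5.3055.
Moduli of all roots: 1.1635, 5.3055.
All moduli strictly greater than 1? Yes.
Verdict: Invertible.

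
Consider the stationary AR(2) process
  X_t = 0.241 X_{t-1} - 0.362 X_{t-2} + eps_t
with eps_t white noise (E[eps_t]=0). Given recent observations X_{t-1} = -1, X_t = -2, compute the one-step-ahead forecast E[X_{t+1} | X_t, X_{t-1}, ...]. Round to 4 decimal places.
E[X_{t+1} \mid \mathcal F_t] = -0.1200

For an AR(p) model X_t = c + sum_i phi_i X_{t-i} + eps_t, the
one-step-ahead conditional mean is
  E[X_{t+1} | X_t, ...] = c + sum_i phi_i X_{t+1-i}.
Substitute known values:
  E[X_{t+1} | ...] = (0.241) * (-2) + (-0.362) * (-1)
                   = -0.1200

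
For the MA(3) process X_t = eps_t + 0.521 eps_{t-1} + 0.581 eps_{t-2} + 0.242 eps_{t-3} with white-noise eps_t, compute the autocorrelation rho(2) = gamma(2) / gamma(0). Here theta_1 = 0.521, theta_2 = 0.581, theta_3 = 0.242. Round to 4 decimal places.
\rho(2) = 0.4240

For an MA(q) process with theta_0 = 1, the autocovariance is
  gamma(k) = sigma^2 * sum_{i=0..q-k} theta_i * theta_{i+k},
and rho(k) = gamma(k) / gamma(0). Sigma^2 cancels.
  numerator   = (1)*(0.581) + (0.521)*(0.242) = 0.707082.
  denominator = (1)^2 + (0.521)^2 + (0.581)^2 + (0.242)^2 = 1.667566.
  rho(2) = 0.707082 / 1.667566 = 0.4240.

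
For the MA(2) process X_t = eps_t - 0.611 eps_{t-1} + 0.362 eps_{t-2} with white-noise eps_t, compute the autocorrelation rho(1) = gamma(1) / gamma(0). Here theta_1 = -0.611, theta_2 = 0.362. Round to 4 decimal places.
\rho(1) = -0.5532

For an MA(q) process with theta_0 = 1, the autocovariance is
  gamma(k) = sigma^2 * sum_{i=0..q-k} theta_i * theta_{i+k},
and rho(k) = gamma(k) / gamma(0). Sigma^2 cancels.
  numerator   = (1)*(-0.611) + (-0.611)*(0.362) = -0.832182.
  denominator = (1)^2 + (-0.611)^2 + (0.362)^2 = 1.504365.
  rho(1) = -0.832182 / 1.504365 = -0.5532.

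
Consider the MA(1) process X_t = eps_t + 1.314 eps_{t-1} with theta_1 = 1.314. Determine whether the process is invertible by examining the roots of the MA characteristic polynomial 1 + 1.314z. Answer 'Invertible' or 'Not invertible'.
\text{Not invertible}

The MA(q) characteristic polynomial is P(z) = 1 + 1.314z.
Invertibility requires all roots to lie outside the unit circle, i.e. |z| > 1 for every root.
This is linear in z: 1 + (1.314) z = 0  =>  z = -1/(1.314) = -0.761035,  |z| = 0.761035.
Moduli of all roots: 0.7610.
All moduli strictly greater than 1? No.
Verdict: Not invertible.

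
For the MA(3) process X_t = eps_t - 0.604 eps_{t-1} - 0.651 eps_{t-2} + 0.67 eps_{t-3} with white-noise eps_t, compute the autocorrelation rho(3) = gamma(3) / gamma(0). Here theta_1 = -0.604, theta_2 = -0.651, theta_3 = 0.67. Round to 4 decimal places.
\rho(3) = 0.2994

For an MA(q) process with theta_0 = 1, the autocovariance is
  gamma(k) = sigma^2 * sum_{i=0..q-k} theta_i * theta_{i+k},
and rho(k) = gamma(k) / gamma(0). Sigma^2 cancels.
  numerator   = (1)*(0.67) = 0.67.
  denominator = (1)^2 + (-0.604)^2 + (-0.651)^2 + (0.67)^2 = 2.237517.
  rho(3) = 0.67 / 2.237517 = 0.2994.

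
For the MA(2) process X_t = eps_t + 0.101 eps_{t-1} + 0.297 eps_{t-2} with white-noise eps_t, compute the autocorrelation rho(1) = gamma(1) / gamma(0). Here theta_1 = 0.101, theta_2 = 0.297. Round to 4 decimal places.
\rho(1) = 0.1193

For an MA(q) process with theta_0 = 1, the autocovariance is
  gamma(k) = sigma^2 * sum_{i=0..q-k} theta_i * theta_{i+k},
and rho(k) = gamma(k) / gamma(0). Sigma^2 cancels.
  numerator   = (1)*(0.101) + (0.101)*(0.297) = 0.130997.
  denominator = (1)^2 + (0.101)^2 + (0.297)^2 = 1.09841.
  rho(1) = 0.130997 / 1.09841 = 0.1193.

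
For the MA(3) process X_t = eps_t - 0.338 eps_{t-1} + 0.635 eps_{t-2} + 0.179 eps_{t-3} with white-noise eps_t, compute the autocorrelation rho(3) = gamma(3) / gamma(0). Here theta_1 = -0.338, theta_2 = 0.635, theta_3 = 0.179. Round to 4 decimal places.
\rho(3) = 0.1155

For an MA(q) process with theta_0 = 1, the autocovariance is
  gamma(k) = sigma^2 * sum_{i=0..q-k} theta_i * theta_{i+k},
and rho(k) = gamma(k) / gamma(0). Sigma^2 cancels.
  numerator   = (1)*(0.179) = 0.179.
  denominator = (1)^2 + (-0.338)^2 + (0.635)^2 + (0.179)^2 = 1.54951.
  rho(3) = 0.179 / 1.54951 = 0.1155.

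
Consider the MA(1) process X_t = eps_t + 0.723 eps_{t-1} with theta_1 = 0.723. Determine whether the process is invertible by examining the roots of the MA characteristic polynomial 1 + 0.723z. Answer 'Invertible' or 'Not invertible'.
\text{Invertible}

The MA(q) characteristic polynomial is P(z) = 1 + 0.723z.
Invertibility requires all roots to lie outside the unit circle, i.e. |z| > 1 for every root.
This is linear in z: 1 + (0.723) z = 0  =>  z = -1/(0.723) = -1.383126,  |z| = 1.383126.
Moduli of all roots: 1.3831.
All moduli strictly greater than 1? Yes.
Verdict: Invertible.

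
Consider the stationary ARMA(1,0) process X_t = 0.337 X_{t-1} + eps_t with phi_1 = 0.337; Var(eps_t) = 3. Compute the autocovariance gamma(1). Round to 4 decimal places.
\gamma(1) = 1.1405

Multiply the model equation by X_{t-k} and take expectations. With theta_0 = psi_0 = 1 and psi_j the MA(infinity) weights, this gives
  gamma(k) - sum_i phi_i gamma(k-i) = c_k,
  c_k = sigma^2 * sum_{j=k..q} theta_j psi_{j-k}   (c_k = 0 for k > q),
using gamma(-m) = gamma(m).
Pure AR (q = 0): c_0 = sigma^2 = 3, c_k = 0 for k >= 1.
Equations for k = 0 and k = 1 (AR order 1):
  gamma(0) = phi_1 gamma(1) + c_0
  gamma(1) = phi_1 gamma(0) + c_1
Substituting the second into the first: gamma(0) (1 - phi_1^2) = c_0 + phi_1 c_1, so
  gamma(0) = c_0 / (1 - phi_1^2) = 3 / (1 - (0.337)^2) = 3 / 0.886431 = 3.384358.
  gamma(1) = phi_1 gamma(0) = (0.337)(3.384358) = 1.140529.
Therefore gamma(1) = 1.1405 (to 4 decimal places).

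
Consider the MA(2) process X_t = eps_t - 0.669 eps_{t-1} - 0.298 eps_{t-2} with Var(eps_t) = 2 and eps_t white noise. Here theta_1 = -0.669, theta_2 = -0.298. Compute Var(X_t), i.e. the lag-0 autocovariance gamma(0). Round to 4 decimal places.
\gamma(0) = 3.0727

For an MA(q) process X_t = eps_t + sum_i theta_i eps_{t-i} with
Var(eps_t) = sigma^2, the variance is
  gamma(0) = sigma^2 * (1 + sum_i theta_i^2).
  sum_i theta_i^2 = (-0.669)^2 + (-0.298)^2 = 0.447561 + 0.088804 = 0.536365.
  gamma(0) = 2 * (1 + 0.536365) = 2 * 1.536365 = 3.07273, which rounds to 3.0727.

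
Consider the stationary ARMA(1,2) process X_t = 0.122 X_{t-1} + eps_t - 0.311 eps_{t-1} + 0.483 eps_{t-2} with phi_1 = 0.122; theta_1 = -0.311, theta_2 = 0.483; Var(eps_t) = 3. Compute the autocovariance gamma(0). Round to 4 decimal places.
\gamma(0) = 3.7514

Multiply the model equation by X_{t-k} and take expectations. With theta_0 = psi_0 = 1 and psi_j the MA(infinity) weights, this gives
  gamma(k) - sum_i phi_i gamma(k-i) = c_k,
  c_k = sigma^2 * sum_{j=k..q} theta_j psi_{j-k}   (c_k = 0 for k > q),
using gamma(-m) = gamma(m).
psi-weights needed (psi_j = theta_j + sum_i phi_i psi_{j-i}):
  psi_1 = theta_1 + phi_1 = -0.311 + (0.122) = -0.189
  psi_2 = theta_2 + phi_1 psi_1 = 0.483 + (0.122)(-0.189) = 0.459942
Right-hand sides:
  c_0 = sigma^2 (1 + theta_1 psi_1 + theta_2 psi_2) = 3 * (1 + (-0.311)(-0.189) + (0.483)(0.459942)) = 3 * 1.280931 = 3.842793
  c_1 = sigma^2 (theta_1 + theta_2 psi_1) = 3 * (-0.311 + (0.483)(-0.189)) = -1.206861
  c_2 = sigma^2 theta_2 = 3 * (0.483) = 1.449
Equations for k = 0 and k = 1 (AR order 1):
  gamma(0) = phi_1 gamma(1) + c_0
  gamma(1) = phi_1 gamma(0) + c_1
Substituting the second into the first: gamma(0) (1 - phi_1^2) = c_0 + phi_1 c_1, so
  gamma(0) = (c_0 + phi_1 c_1) / (1 - phi_1^2) = (3.842793 + (0.122)(-1.206861)) / (1 - (0.122)^2) = 3.695556 / 0.985116 = 3.751392.
Therefore gamma(0) = 3.7514 (to 4 decimal places).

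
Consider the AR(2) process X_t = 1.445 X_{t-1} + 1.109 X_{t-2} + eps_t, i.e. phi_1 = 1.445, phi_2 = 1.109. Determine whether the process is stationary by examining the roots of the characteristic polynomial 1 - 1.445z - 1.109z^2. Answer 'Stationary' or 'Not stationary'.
\text{Not stationary}

The AR(p) characteristic polynomial is P(z) = 1 - 1.445z - 1.109z^2.
Stationarity requires all roots to lie outside the unit circle, i.e. |z| > 1 for every root.
Set 1 + (-1.445) z + (-1.109) z^2 = 0, i.e. a z^2 + b z + c = 0 with a = -1.109, b = -1.445, c = 1.
Discriminant D = b^2 - 4ac = (-1.445)^2 - 4*(-1.109)*1 = 2.088025 - (-4.436) = 6.524025.
D >= 0, so the roots are real: z = (-b +/- sqrt(D)) / (2a) = (1.445 +/- 2.554217) / (-2.218).
  z_1 = (1.445 + 2.554217) / (-2.218) = -1.8031,   |z_1| = 1.8031.
  z_2 = (1.445 - 2.554217) / (-2.218) = 0.5001,   |z_2| = 0.5001.
Moduli of all roots: 1.8031, 0.5001.
All moduli strictly greater than 1? No.
Verdict: Not stationary.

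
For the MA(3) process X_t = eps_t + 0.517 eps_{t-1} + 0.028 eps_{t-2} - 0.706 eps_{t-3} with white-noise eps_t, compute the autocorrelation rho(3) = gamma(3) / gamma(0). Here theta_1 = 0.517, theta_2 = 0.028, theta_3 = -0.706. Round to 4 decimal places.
\rho(3) = -0.3997

For an MA(q) process with theta_0 = 1, the autocovariance is
  gamma(k) = sigma^2 * sum_{i=0..q-k} theta_i * theta_{i+k},
and rho(k) = gamma(k) / gamma(0). Sigma^2 cancels.
  numerator   = (1)*(-0.706) = -0.706.
  denominator = (1)^2 + (0.517)^2 + (0.028)^2 + (-0.706)^2 = 1.766509.
  rho(3) = -0.706 / 1.766509 = -0.3997.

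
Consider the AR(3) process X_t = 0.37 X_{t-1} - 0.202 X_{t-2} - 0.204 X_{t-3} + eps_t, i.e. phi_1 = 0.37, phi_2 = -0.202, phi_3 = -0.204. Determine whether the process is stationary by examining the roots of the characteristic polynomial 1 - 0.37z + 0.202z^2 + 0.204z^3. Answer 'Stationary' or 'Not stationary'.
\text{Stationary}

The AR(p) characteristic polynomial is P(z) = 1 - 0.37z + 0.202z^2 + 0.204z^3.
Stationarity requires all roots to lie outside the unit circle, i.e. |z| > 1 for every root.
Degree 3: look for a simple real root z0 first, then factor out (1 - z/z0) and solve the remaining quadratic.
Testing z0 = -2.5: P(-2.5) = 1 + (-0.37)(-2.5) + (0.202)(-2.5)^2 + (0.204)(-2.5)^3
  = 1 + (0.925) + (1.2625) + (-3.1875) = 0.  So z_0 = -2.5 is a root, |z_0| = 2.5.
Divide out the factor (1 + 0.4 z) = (1 - z/z0) (since 1/z0 = -0.4):
  P(z) = (1 + 0.4 z)(1 + (-0.77) z + (0.51) z^2)
  [check: z-coef -0.77 - (-0.4) = -0.37; z^2-coef 0.51 - (-0.4)(-0.77) = 0.202; z^3-coef -(-0.4)(0.51) = 0.204.]
Remaining roots from the quadratic factor 1 + (-0.77) z + (0.51) z^2:
  Set 1 + (-0.77) z + (0.51) z^2 = 0, i.e. a z^2 + b z + c = 0 with a = 0.51, b = -0.77, c = 1.
  Discriminant D = b^2 - 4ac = (-0.77)^2 - 4*(0.51)*1 = 0.5929 - (2.04) = -1.4471.
  D < 0, so the roots are the complex-conjugate pair z = (-b +/- i sqrt(-D)) / (2a) = 0.7549 +/- 1.1794i.
  For a conjugate pair |z|^2 = z * conj(z) = (product of roots) = c/a = 1/(0.51) = 1.960784, so |z| = sqrt(1.960784) = 1.4003 for both roots.
Moduli of all roots: 2.5000, 1.4003, 1.4003.
All moduli strictly greater than 1? Yes.
Verdict: Stationary.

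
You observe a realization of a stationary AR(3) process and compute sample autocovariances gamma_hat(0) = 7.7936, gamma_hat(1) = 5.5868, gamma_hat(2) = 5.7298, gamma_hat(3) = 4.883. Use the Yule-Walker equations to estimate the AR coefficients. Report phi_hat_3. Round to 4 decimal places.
\hat\phi_{3} = 0.0340

The Yule-Walker equations for an AR(p) process read, in matrix form,
  Gamma_p phi = r_p,   with   (Gamma_p)_{ij} = gamma(|i - j|),
                       (r_p)_i = gamma(i),   i,j = 1..p.
Substitute the sample gammas (Toeplitz matrix and right-hand side of size 3):
  Gamma_p = [[7.7936, 5.5868, 5.7298], [5.5868, 7.7936, 5.5868], [5.7298, 5.5868, 7.7936]]
  r_p     = [5.5868, 5.7298, 4.883]
Written out (R1..R3):
  (R1) 7.7936 phi_1 + 5.5868 phi_2 + 5.7298 phi_3 = 5.5868
  (R2) 5.5868 phi_1 + 7.7936 phi_2 + 5.5868 phi_3 = 5.7298
  (R3) 5.7298 phi_1 + 5.5868 phi_2 + 7.7936 phi_3 = 4.883
Gaussian elimination:
  R2 <- R2 - (5.5868/7.7936) R1 = R2 - (0.716845) R1:  3.788733 phi_2 + 1.479424 phi_3 = 1.724933
  R3 <- R3 - (5.7298/7.7936) R1 = R3 - (0.735193) R1:  1.479424 phi_2 + 3.581091 phi_3 = 0.775624
  R3 <- R3 - (1.479424/3.788733) R2 = R3 - (0.39048) R2:  3.003406 phi_3 = 0.102072
Back-substitution:
  phi_hat_3 = 0.102072 / 3.003406 = 0.033986
  phi_hat_2 = (1.724933 - (1.479424)(0.033986)) / 3.788733 = 0.442009
  phi_hat_1 = (5.5868 - (5.5868)(0.442009) - (5.7298)(0.033986)) / 7.7936 = 0.375007
So phi_hat = [0.3750, 0.4420, 0.0340].
Therefore phi_hat_3 = 0.0340.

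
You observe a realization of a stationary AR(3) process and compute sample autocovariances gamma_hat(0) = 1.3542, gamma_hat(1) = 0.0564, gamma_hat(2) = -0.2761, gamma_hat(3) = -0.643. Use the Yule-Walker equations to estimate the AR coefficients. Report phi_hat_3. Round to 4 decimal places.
\hat\phi_{3} = -0.4770

The Yule-Walker equations for an AR(p) process read, in matrix form,
  Gamma_p phi = r_p,   with   (Gamma_p)_{ij} = gamma(|i - j|),
                       (r_p)_i = gamma(i),   i,j = 1..p.
Substitute the sample gammas (Toeplitz matrix and right-hand side of size 3):
  Gamma_p = [[1.3542, 0.0564, -0.2761], [0.0564, 1.3542, 0.0564], [-0.2761, 0.0564, 1.3542]]
  r_p     = [0.0564, -0.2761, -0.643]
Written out (R1..R3):
  (R1) 1.3542 phi_1 + 0.0564 phi_2 - 0.2761 phi_3 = 0.0564
  (R2) 0.0564 phi_1 + 1.3542 phi_2 + 0.0564 phi_3 = -0.2761
  (R3) -0.2761 phi_1 + 0.0564 phi_2 + 1.3542 phi_3 = -0.643
Gaussian elimination:
  R2 <- R2 - (0.0564/1.3542) R1 = R2 - (0.041648) R1:  1.351851 phi_2 + 0.067899 phi_3 = -0.278449
  R3 <- R3 - (-0.2761/1.3542) R1 = R3 - (-0.203884) R1:  0.067899 phi_2 + 1.297908 phi_3 = -0.631501
  R3 <- R3 - (0.067899/1.351851) R2 = R3 - (0.050227) R2:  1.294497 phi_3 = -0.617515
Back-substitution:
  phi_hat_3 = -0.617515 / 1.294497 = -0.477031
  phi_hat_2 = (-0.278449 - (0.067899)(-0.477031)) / 1.351851 = -0.182016
  phi_hat_1 = (0.0564 - (0.0564)(-0.182016) - (-0.2761)(-0.477031)) / 1.3542 = -0.04803
So phi_hat = [-0.0480, -0.1820, -0.4770].
Therefore phi_hat_3 = -0.4770.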